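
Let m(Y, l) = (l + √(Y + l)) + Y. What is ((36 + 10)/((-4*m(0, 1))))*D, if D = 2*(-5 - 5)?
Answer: 115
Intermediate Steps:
D = -20 (D = 2*(-10) = -20)
m(Y, l) = Y + l + √(Y + l)
((36 + 10)/((-4*m(0, 1))))*D = ((36 + 10)/((-4*(0 + 1 + √(0 + 1)))))*(-20) = (46/((-4*(0 + 1 + √1))))*(-20) = (46/((-4*(0 + 1 + 1))))*(-20) = (46/((-4*2)))*(-20) = (46/(-8))*(-20) = (46*(-⅛))*(-20) = -23/4*(-20) = 115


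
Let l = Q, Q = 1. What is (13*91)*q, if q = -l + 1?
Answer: 0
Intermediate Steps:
l = 1
q = 0 (q = -1*1 + 1 = -1 + 1 = 0)
(13*91)*q = (13*91)*0 = 1183*0 = 0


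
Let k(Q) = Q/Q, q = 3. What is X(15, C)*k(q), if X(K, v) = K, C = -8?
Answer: 15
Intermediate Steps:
k(Q) = 1
X(15, C)*k(q) = 15*1 = 15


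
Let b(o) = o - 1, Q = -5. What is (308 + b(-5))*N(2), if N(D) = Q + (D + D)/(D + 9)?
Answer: -15402/11 ≈ -1400.2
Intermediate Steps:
b(o) = -1 + o
N(D) = -5 + 2*D/(9 + D) (N(D) = -5 + (D + D)/(D + 9) = -5 + (2*D)/(9 + D) = -5 + 2*D/(9 + D))
(308 + b(-5))*N(2) = (308 + (-1 - 5))*(3*(-15 - 1*2)/(9 + 2)) = (308 - 6)*(3*(-15 - 2)/11) = 302*(3*(1/11)*(-17)) = 302*(-51/11) = -15402/11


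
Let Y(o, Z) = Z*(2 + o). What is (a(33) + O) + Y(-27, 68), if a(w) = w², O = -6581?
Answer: -7192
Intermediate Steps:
(a(33) + O) + Y(-27, 68) = (33² - 6581) + 68*(2 - 27) = (1089 - 6581) + 68*(-25) = -5492 - 1700 = -7192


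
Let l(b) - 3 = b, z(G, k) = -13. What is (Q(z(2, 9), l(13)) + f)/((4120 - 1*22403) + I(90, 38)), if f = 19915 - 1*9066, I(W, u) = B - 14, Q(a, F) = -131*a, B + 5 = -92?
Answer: -6276/9197 ≈ -0.68240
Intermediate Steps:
l(b) = 3 + b
B = -97 (B = -5 - 92 = -97)
I(W, u) = -111 (I(W, u) = -97 - 14 = -111)
f = 10849 (f = 19915 - 9066 = 10849)
(Q(z(2, 9), l(13)) + f)/((4120 - 1*22403) + I(90, 38)) = (-131*(-13) + 10849)/((4120 - 1*22403) - 111) = (1703 + 10849)/((4120 - 22403) - 111) = 12552/(-18283 - 111) = 12552/(-18394) = 12552*(-1/18394) = -6276/9197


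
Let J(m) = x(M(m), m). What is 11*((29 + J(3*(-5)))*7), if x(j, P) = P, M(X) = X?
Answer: 1078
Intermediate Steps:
J(m) = m
11*((29 + J(3*(-5)))*7) = 11*((29 + 3*(-5))*7) = 11*((29 - 15)*7) = 11*(14*7) = 11*98 = 1078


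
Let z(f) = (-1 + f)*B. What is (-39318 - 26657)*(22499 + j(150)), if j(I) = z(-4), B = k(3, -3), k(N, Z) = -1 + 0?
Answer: -1484701400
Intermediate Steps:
k(N, Z) = -1
B = -1
z(f) = 1 - f (z(f) = (-1 + f)*(-1) = 1 - f)
j(I) = 5 (j(I) = 1 - 1*(-4) = 1 + 4 = 5)
(-39318 - 26657)*(22499 + j(150)) = (-39318 - 26657)*(22499 + 5) = -65975*22504 = -1484701400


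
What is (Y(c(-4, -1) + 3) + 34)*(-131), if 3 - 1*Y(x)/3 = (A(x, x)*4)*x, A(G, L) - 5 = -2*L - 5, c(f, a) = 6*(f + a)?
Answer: -2297609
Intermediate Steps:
c(f, a) = 6*a + 6*f (c(f, a) = 6*(a + f) = 6*a + 6*f)
A(G, L) = -2*L (A(G, L) = 5 + (-2*L - 5) = 5 + (-5 - 2*L) = -2*L)
Y(x) = 9 + 24*x² (Y(x) = 9 - 3*-2*x*4*x = 9 - 3*(-8*x)*x = 9 - (-24)*x² = 9 + 24*x²)
(Y(c(-4, -1) + 3) + 34)*(-131) = ((9 + 24*((6*(-1) + 6*(-4)) + 3)²) + 34)*(-131) = ((9 + 24*((-6 - 24) + 3)²) + 34)*(-131) = ((9 + 24*(-30 + 3)²) + 34)*(-131) = ((9 + 24*(-27)²) + 34)*(-131) = ((9 + 24*729) + 34)*(-131) = ((9 + 17496) + 34)*(-131) = (17505 + 34)*(-131) = 17539*(-131) = -2297609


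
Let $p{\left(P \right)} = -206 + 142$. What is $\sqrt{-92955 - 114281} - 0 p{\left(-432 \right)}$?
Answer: $2 i \sqrt{51809} \approx 455.23 i$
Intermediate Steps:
$p{\left(P \right)} = -64$
$\sqrt{-92955 - 114281} - 0 p{\left(-432 \right)} = \sqrt{-92955 - 114281} - 0 \left(-64\right) = \sqrt{-207236} - 0 = 2 i \sqrt{51809} + 0 = 2 i \sqrt{51809}$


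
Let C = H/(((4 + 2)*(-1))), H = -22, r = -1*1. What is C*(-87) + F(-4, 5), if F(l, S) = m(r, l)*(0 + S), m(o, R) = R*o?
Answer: -299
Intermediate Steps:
r = -1
F(l, S) = -S*l (F(l, S) = (l*(-1))*(0 + S) = (-l)*S = -S*l)
C = 11/3 (C = -22*(-1/(4 + 2)) = -22/(6*(-1)) = -22/(-6) = -22*(-⅙) = 11/3 ≈ 3.6667)
C*(-87) + F(-4, 5) = (11/3)*(-87) - 1*5*(-4) = -319 + 20 = -299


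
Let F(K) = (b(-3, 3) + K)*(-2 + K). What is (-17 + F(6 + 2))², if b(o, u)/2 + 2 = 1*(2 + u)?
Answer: 4489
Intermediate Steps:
b(o, u) = 2*u (b(o, u) = -4 + 2*(1*(2 + u)) = -4 + 2*(2 + u) = -4 + (4 + 2*u) = 2*u)
F(K) = (-2 + K)*(6 + K) (F(K) = (2*3 + K)*(-2 + K) = (6 + K)*(-2 + K) = (-2 + K)*(6 + K))
(-17 + F(6 + 2))² = (-17 + (-12 + (6 + 2)² + 4*(6 + 2)))² = (-17 + (-12 + 8² + 4*8))² = (-17 + (-12 + 64 + 32))² = (-17 + 84)² = 67² = 4489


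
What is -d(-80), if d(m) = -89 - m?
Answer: 9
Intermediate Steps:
-d(-80) = -(-89 - 1*(-80)) = -(-89 + 80) = -1*(-9) = 9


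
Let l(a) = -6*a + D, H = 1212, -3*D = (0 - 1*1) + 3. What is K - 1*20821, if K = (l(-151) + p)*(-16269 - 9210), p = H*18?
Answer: -578937673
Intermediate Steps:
D = -2/3 (D = -((0 - 1*1) + 3)/3 = -((0 - 1) + 3)/3 = -(-1 + 3)/3 = -1/3*2 = -2/3 ≈ -0.66667)
p = 21816 (p = 1212*18 = 21816)
l(a) = -2/3 - 6*a (l(a) = -6*a - 2/3 = -2/3 - 6*a)
K = -578916852 (K = ((-2/3 - 6*(-151)) + 21816)*(-16269 - 9210) = ((-2/3 + 906) + 21816)*(-25479) = (2716/3 + 21816)*(-25479) = (68164/3)*(-25479) = -578916852)
K - 1*20821 = -578916852 - 1*20821 = -578916852 - 20821 = -578937673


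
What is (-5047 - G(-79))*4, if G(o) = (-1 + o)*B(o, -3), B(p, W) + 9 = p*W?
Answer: 52772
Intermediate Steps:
B(p, W) = -9 + W*p (B(p, W) = -9 + p*W = -9 + W*p)
G(o) = (-1 + o)*(-9 - 3*o)
(-5047 - G(-79))*4 = (-5047 - (-3)*(-1 - 79)*(3 - 79))*4 = (-5047 - (-3)*(-80)*(-76))*4 = (-5047 - 1*(-18240))*4 = (-5047 + 18240)*4 = 13193*4 = 52772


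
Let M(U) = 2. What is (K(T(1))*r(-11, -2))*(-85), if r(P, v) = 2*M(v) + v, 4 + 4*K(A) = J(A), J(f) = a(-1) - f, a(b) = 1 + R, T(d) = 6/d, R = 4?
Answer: 425/2 ≈ 212.50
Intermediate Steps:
a(b) = 5 (a(b) = 1 + 4 = 5)
J(f) = 5 - f
K(A) = 1/4 - A/4 (K(A) = -1 + (5 - A)/4 = -1 + (5/4 - A/4) = 1/4 - A/4)
r(P, v) = 4 + v (r(P, v) = 2*2 + v = 4 + v)
(K(T(1))*r(-11, -2))*(-85) = ((1/4 - 3/(2*1))*(4 - 2))*(-85) = ((1/4 - 3/2)*2)*(-85) = -5/4*2*(-85) = -5/2*(-85) = 425/2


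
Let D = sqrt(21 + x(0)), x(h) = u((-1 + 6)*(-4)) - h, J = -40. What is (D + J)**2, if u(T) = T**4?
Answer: (40 - sqrt(160021))**2 ≈ 1.2962e+5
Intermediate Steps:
x(h) = 160000 - h (x(h) = ((-1 + 6)*(-4))**4 - h = (5*(-4))**4 - h = (-20)**4 - h = 160000 - h)
D = sqrt(160021) (D = sqrt(21 + (160000 - 1*0)) = sqrt(21 + (160000 + 0)) = sqrt(21 + 160000) = sqrt(160021) ≈ 400.03)
(D + J)**2 = (sqrt(160021) - 40)**2 = (-40 + sqrt(160021))**2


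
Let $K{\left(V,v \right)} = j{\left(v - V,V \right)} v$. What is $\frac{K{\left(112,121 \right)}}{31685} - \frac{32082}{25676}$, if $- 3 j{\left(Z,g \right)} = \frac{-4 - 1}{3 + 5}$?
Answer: $- \frac{1219045105}{976252872} \approx -1.2487$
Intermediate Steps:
$j{\left(Z,g \right)} = \frac{5}{24}$ ($j{\left(Z,g \right)} = - \frac{\left(-4 - 1\right) \frac{1}{3 + 5}}{3} = - \frac{\left(-5\right) \frac{1}{8}}{3} = \left(- \frac{1}{3}\right) \left(- \frac{5}{8}\right) = \frac{5}{24}$)
$K{\left(V,v \right)} = \frac{5 v}{24}$
$\frac{K{\left(112,121 \right)}}{31685} - \frac{32082}{25676} = \frac{\frac{5}{24} \cdot 121}{31685} - \frac{32082}{25676} = \frac{605}{24} \cdot \frac{1}{31685} - \frac{16041}{12838} = \frac{121}{152088} - \frac{16041}{12838} = - \frac{1219045105}{976252872}$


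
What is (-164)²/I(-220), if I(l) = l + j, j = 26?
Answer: -13448/97 ≈ -138.64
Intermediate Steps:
I(l) = 26 + l (I(l) = l + 26 = 26 + l)
(-164)²/I(-220) = (-164)²/(26 - 220) = 26896/(-194) = 26896*(-1/194) = -13448/97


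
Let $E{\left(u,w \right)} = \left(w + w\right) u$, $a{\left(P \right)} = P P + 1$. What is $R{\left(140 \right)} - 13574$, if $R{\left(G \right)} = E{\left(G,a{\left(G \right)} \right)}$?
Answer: $5474706$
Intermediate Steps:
$a{\left(P \right)} = 1 + P^{2}$ ($a{\left(P \right)} = P^{2} + 1 = 1 + P^{2}$)
$E{\left(u,w \right)} = 2 u w$ ($E{\left(u,w \right)} = 2 w u = 2 u w$)
$R{\left(G \right)} = 2 G \left(1 + G^{2}\right)$
$R{\left(140 \right)} - 13574 = 2 \cdot 140 \left(1 + 140^{2}\right) - 13574 = 2 \cdot 140 \left(1 + 19600\right) - 13574 = 2 \cdot 140 \cdot 19601 - 13574 = 5488280 - 13574 = 5474706$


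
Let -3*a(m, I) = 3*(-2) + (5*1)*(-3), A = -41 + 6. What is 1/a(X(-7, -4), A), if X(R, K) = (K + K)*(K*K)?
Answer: 1/7 ≈ 0.14286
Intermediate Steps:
X(R, K) = 2*K**3 (X(R, K) = (2*K)*K**2 = 2*K**3)
A = -35
a(m, I) = 7 (a(m, I) = -(3*(-2) + (5*1)*(-3))/3 = -(-6 + 5*(-3))/3 = -(-6 - 15)/3 = -1/3*(-21) = 7)
1/a(X(-7, -4), A) = 1/7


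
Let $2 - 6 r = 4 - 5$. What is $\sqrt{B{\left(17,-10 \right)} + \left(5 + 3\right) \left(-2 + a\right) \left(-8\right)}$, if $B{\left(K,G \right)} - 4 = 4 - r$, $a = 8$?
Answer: $\frac{i \sqrt{1506}}{2} \approx 19.404 i$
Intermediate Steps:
$r = \frac{1}{2}$ ($r = \frac{1}{3} - \frac{4 - 5}{6} = \frac{1}{3} - - \frac{1}{6} = \frac{1}{3} + \frac{1}{6} = \frac{1}{2} \approx 0.5$)
$B{\left(K,G \right)} = \frac{15}{2}$ ($B{\left(K,G \right)} = 4 + \left(4 - \frac{1}{2}\right) = 4 + \frac{7}{2} = \frac{15}{2}$)
$\sqrt{B{\left(17,-10 \right)} + \left(5 + 3\right) \left(-2 + a\right) \left(-8\right)} = \sqrt{\frac{15}{2} + \left(5 + 3\right) \left(-2 + 8\right) \left(-8\right)} = \sqrt{\frac{15}{2} + 8 \cdot 6 \left(-8\right)} = \sqrt{\frac{15}{2} + 48 \left(-8\right)} = \sqrt{\frac{15}{2} - 384} = \sqrt{- \frac{753}{2}} = \frac{i \sqrt{1506}}{2}$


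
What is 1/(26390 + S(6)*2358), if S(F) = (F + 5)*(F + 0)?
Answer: 1/182018 ≈ 5.4940e-6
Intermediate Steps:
S(F) = F*(5 + F) (S(F) = (5 + F)*F = F*(5 + F))
1/(26390 + S(6)*2358) = 1/(26390 + (6*(5 + 6))*2358) = 1/(26390 + (6*11)*2358) = 1/(26390 + 66*2358) = 1/(26390 + 155628) = 1/182018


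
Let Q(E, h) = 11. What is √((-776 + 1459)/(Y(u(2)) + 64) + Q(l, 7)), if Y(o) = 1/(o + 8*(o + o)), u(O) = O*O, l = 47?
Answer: √410605431/4353 ≈ 4.6550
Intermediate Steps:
u(O) = O²
Y(o) = 1/(17*o) (Y(o) = 1/(o + 8*(2*o)) = 1/(o + 16*o) = 1/(17*o))
√((-776 + 1459)/(Y(u(2)) + 64) + Q(l, 7)) = √((-776 + 1459)/(1/(17*(2²)) + 64) + 11) = √(683/((1/17)/4 + 64) + 11) = √(683/((1/17)*(¼) + 64) + 11) = √(683/(1/68 + 64) + 11) = √(683/(4353/68) + 11) = √(683*(68/4353) + 11) = √(46444/4353 + 11) = √(94327/4353) = √410605431/4353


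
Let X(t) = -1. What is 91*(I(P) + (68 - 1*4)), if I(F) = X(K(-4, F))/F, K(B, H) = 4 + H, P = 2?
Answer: 11557/2 ≈ 5778.5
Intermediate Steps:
I(F) = -1/F
91*(I(P) + (68 - 1*4)) = 91*(-1/2 + (68 - 1*4)) = 91*(-1*½ + (68 - 4)) = 91*(-½ + 64) = 91*(127/2) = 11557/2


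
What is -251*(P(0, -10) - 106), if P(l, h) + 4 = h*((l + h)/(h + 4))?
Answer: 95380/3 ≈ 31793.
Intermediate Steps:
P(l, h) = -4 + h*(h + l)/(4 + h) (P(l, h) = -4 + h*((l + h)/(h + 4)) = -4 + h*((h + l)/(4 + h)) = -4 + h*(h + l)/(4 + h))
-251*(P(0, -10) - 106) = -251*((-16 + (-10)² - 4*(-10) - 10*0)/(4 - 10) - 106) = -251*((-16 + 100 + 40 + 0)/(-6) - 106) = -251*(-⅙*124 - 106) = -251*(-62/3 - 106) = -251*(-380/3) = 95380/3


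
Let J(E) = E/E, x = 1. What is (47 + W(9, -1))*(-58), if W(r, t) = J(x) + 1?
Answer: -2842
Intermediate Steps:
J(E) = 1
W(r, t) = 2 (W(r, t) = 1 + 1 = 2)
(47 + W(9, -1))*(-58) = (47 + 2)*(-58) = 49*(-58) = -2842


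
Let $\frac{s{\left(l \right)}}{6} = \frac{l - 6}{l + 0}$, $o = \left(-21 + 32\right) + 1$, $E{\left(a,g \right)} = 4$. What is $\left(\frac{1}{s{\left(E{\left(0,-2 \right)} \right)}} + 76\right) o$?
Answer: $908$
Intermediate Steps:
$o = 12$ ($o = 11 + 1 = 12$)
$s{\left(l \right)} = \frac{6 \left(-6 + l\right)}{l}$ ($s{\left(l \right)} = 6 \frac{l - 6}{l + 0} = 6 \frac{-6 + l}{l} = \frac{6 \left(-6 + l\right)}{l}$)
$\left(\frac{1}{s{\left(E{\left(0,-2 \right)} \right)}} + 76\right) o = \left(\frac{1}{6 - \frac{36}{4}} + 76\right) 12 = \left(\frac{1}{6 - 9} + 76\right) 12 = \left(\frac{1}{-3} + 76\right) 12 = \left(- \frac{1}{3} + 76\right) 12 = \frac{227}{3} \cdot 12 = 908$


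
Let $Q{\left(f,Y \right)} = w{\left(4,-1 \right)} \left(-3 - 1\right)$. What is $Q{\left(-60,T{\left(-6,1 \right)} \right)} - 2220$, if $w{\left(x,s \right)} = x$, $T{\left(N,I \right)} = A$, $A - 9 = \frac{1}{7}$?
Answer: $-2236$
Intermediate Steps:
$A = \frac{64}{7}$ ($A = 9 + \frac{1}{7} = \frac{64}{7} \approx 9.1429$)
$T{\left(N,I \right)} = \frac{64}{7}$
$Q{\left(f,Y \right)} = -16$ ($Q{\left(f,Y \right)} = 4 \left(-3 - 1\right) = 4 \left(-4\right) = -16$)
$Q{\left(-60,T{\left(-6,1 \right)} \right)} - 2220 = -16 - 2220 = -2236$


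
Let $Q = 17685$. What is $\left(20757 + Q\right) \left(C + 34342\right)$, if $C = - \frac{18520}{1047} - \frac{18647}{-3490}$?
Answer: $\frac{2302877498767}{1745} \approx 1.3197 \cdot 10^{9}$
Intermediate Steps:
$C = - \frac{129259}{10470}$ ($C = \left(-18520\right) \frac{1}{1047} - - \frac{18647}{3490} = - \frac{18520}{1047} + \frac{18647}{3490} = - \frac{129259}{10470} \approx -12.346$)
$\left(20757 + Q\right) \left(C + 34342\right) = \left(20757 + 17685\right) \left(- \frac{129259}{10470} + 34342\right) = 38442 \cdot \frac{359431481}{10470} = \frac{2302877498767}{1745}$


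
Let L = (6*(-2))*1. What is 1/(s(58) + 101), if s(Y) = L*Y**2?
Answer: -1/40267 ≈ -2.4834e-5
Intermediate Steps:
L = -12 (L = -12*1 = -12)
s(Y) = -12*Y**2
1/(s(58) + 101) = 1/(-12*58**2 + 101) = 1/(-12*3364 + 101) = 1/(-40368 + 101) = 1/(-40267) = -1/40267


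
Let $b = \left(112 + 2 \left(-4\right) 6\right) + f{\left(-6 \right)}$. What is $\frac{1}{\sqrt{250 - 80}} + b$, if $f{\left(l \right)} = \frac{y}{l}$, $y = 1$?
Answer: $\frac{383}{6} + \frac{\sqrt{170}}{170} \approx 63.91$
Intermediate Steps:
$f{\left(l \right)} = \frac{1}{l}$ ($f{\left(l \right)} = 1 \frac{1}{l} = \frac{1}{l}$)
$b = \frac{383}{6}$ ($b = \left(112 + 2 \left(-4\right) 6\right) + \frac{1}{-6} = \left(112 - 48\right) - \frac{1}{6} = 64 - \frac{1}{6} = \frac{383}{6} \approx 63.833$)
$\frac{1}{\sqrt{250 - 80}} + b = \frac{1}{\sqrt{250 - 80}} + \frac{383}{6} = \frac{1}{\sqrt{170}} + \frac{383}{6} = \frac{\sqrt{170}}{170} + \frac{383}{6} = \frac{383}{6} + \frac{\sqrt{170}}{170}$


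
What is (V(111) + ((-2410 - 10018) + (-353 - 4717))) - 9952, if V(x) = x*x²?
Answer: 1340181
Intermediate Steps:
V(x) = x³
(V(111) + ((-2410 - 10018) + (-353 - 4717))) - 9952 = (111³ + ((-2410 - 10018) + (-353 - 4717))) - 9952 = (1367631 + (-12428 - 5070)) - 9952 = (1367631 - 17498) - 9952 = 1350133 - 9952 = 1340181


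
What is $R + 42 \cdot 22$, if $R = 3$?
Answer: $927$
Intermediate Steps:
$R + 42 \cdot 22 = 3 + 42 \cdot 22 = 3 + 924 = 927$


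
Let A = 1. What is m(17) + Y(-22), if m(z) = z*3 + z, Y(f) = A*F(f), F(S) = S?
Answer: 46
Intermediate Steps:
Y(f) = f (Y(f) = 1*f = f)
m(z) = 4*z (m(z) = 3*z + z = 4*z)
m(17) + Y(-22) = 4*17 - 22 = 68 - 22 = 46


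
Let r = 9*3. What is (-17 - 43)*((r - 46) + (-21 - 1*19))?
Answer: 3540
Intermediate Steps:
r = 27
(-17 - 43)*((r - 46) + (-21 - 1*19)) = (-17 - 43)*((27 - 46) + (-21 - 1*19)) = -60*(-19 + (-21 - 19)) = -60*(-19 - 40) = -60*(-59) = 3540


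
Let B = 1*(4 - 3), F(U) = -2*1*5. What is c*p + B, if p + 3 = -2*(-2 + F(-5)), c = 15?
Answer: 316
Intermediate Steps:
F(U) = -10 (F(U) = -2*5 = -10)
p = 21 (p = -3 - 2*(-2 - 10) = -3 - 2*(-12) = -3 + 24 = 21)
B = 1 (B = 1*1 = 1)
c*p + B = 15*21 + 1 = 315 + 1 = 316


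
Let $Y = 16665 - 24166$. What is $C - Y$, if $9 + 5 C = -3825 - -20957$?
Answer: $\frac{54628}{5} \approx 10926.0$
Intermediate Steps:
$Y = -7501$ ($Y = 16665 - 24166 = -7501$)
$C = \frac{17123}{5}$ ($C = - \frac{9}{5} + \frac{-3825 - -20957}{5} = - \frac{9}{5} + \frac{-3825 + 20957}{5} = - \frac{9}{5} + \frac{1}{5} \cdot 17132 = - \frac{9}{5} + \frac{17132}{5} = \frac{17123}{5} \approx 3424.6$)
$C - Y = \frac{17123}{5} - -7501 = \frac{17123}{5} + 7501 = \frac{54628}{5}$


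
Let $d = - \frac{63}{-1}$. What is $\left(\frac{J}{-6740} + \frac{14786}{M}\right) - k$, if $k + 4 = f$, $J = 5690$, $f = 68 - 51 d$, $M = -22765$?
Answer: $\frac{48294108841}{15343610} \approx 3147.5$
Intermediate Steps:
$d = 63$ ($d = \left(-63\right) \left(-1\right) = 63$)
$f = -3145$ ($f = 68 - 3213 = -3145$)
$k = -3149$ ($k = -4 - 3145 = -3149$)
$\left(\frac{J}{-6740} + \frac{14786}{M}\right) - k = \left(\frac{5690}{-6740} + \frac{14786}{-22765}\right) - -3149 = \left(5690 \left(- \frac{1}{6740}\right) + 14786 \left(- \frac{1}{22765}\right)\right) + 3149 = \left(- \frac{569}{674} - \frac{14786}{22765}\right) + 3149 = - \frac{22919049}{15343610} + 3149 = \frac{48294108841}{15343610}$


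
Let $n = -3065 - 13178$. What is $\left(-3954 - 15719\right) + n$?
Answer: $-35916$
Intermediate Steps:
$n = -16243$ ($n = -3065 - 13178 = -16243$)
$\left(-3954 - 15719\right) + n = \left(-3954 - 15719\right) - 16243 = -19673 - 16243 = -35916$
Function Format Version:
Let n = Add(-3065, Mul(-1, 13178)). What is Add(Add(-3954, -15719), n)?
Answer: -35916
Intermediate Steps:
n = -16243 (n = Add(-3065, -13178) = -16243)
Add(Add(-3954, -15719), n) = Add(Add(-3954, -15719), -16243) = Add(-19673, -16243) = -35916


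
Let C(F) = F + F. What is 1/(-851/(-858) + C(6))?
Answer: 858/11147 ≈ 0.076971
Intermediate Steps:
C(F) = 2*F
1/(-851/(-858) + C(6)) = 1/(-851/(-858) + 2*6) = 1/(-851*(-1/858) + 12) = 1/(851/858 + 12) = 1/(11147/858) = 858/11147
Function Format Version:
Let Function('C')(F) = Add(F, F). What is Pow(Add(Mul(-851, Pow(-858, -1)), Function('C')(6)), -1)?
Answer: Rational(858, 11147) ≈ 0.076971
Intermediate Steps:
Function('C')(F) = Mul(2, F)
Pow(Add(Mul(-851, Pow(-858, -1)), Function('C')(6)), -1) = Pow(Add(Mul(-851, Pow(-858, -1)), Mul(2, 6)), -1) = Pow(Add(Mul(-851, Rational(-1, 858)), 12), -1) = Pow(Add(Rational(851, 858), 12), -1) = Pow(Rational(11147, 858), -1) = Rational(858, 11147)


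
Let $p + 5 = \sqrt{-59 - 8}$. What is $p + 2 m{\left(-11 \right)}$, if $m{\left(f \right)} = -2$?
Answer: $-9 + i \sqrt{67} \approx -9.0 + 8.1853 i$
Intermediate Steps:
$p = -5 + i \sqrt{67}$ ($p = -5 + \sqrt{-59 - 8} = -5 + \sqrt{-67} = -5 + i \sqrt{67} \approx -5.0 + 8.1853 i$)
$p + 2 m{\left(-11 \right)} = \left(-5 + i \sqrt{67}\right) + 2 \left(-2\right) = \left(-5 + i \sqrt{67}\right) - 4 = -9 + i \sqrt{67}$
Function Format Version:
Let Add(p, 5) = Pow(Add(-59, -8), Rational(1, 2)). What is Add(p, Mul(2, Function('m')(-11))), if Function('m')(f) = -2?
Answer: Add(-9, Mul(I, Pow(67, Rational(1, 2)))) ≈ Add(-9.0000, Mul(8.1853, I))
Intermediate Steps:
p = Add(-5, Mul(I, Pow(67, Rational(1, 2)))) (p = Add(-5, Pow(Add(-59, -8), Rational(1, 2))) = Add(-5, Pow(-67, Rational(1, 2))) = Add(-5, Mul(I, Pow(67, Rational(1, 2)))) ≈ Add(-5.0000, Mul(8.1853, I)))
Add(p, Mul(2, Function('m')(-11))) = Add(Add(-5, Mul(I, Pow(67, Rational(1, 2)))), Mul(2, -2)) = Add(Add(-5, Mul(I, Pow(67, Rational(1, 2)))), -4) = Add(-9, Mul(I, Pow(67, Rational(1, 2))))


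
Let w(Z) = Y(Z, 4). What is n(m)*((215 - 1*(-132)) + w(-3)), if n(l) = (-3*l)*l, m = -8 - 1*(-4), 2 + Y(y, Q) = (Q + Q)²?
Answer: -19632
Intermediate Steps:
Y(y, Q) = -2 + 4*Q² (Y(y, Q) = -2 + (Q + Q)² = -2 + (2*Q)² = -2 + 4*Q²)
w(Z) = 62 (w(Z) = -2 + 4*4² = -2 + 4*16 = -2 + 64 = 62)
m = -4 (m = -8 + 4 = -4)
n(l) = -3*l²
n(m)*((215 - 1*(-132)) + w(-3)) = (-3*(-4)²)*((215 - 1*(-132)) + 62) = (-3*16)*((215 + 132) + 62) = -48*(347 + 62) = -48*409 = -19632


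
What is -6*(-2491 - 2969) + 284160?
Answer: 316920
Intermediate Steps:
-6*(-2491 - 2969) + 284160 = -6*(-5460) + 284160 = 32760 + 284160 = 316920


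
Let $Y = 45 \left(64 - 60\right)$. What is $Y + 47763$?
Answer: $47943$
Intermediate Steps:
$Y = 180$ ($Y = 45 \cdot 4 = 180$)
$Y + 47763 = 180 + 47763 = 47943$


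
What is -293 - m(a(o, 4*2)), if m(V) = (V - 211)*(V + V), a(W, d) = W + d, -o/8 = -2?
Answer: 8683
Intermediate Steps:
o = 16 (o = -8*(-2) = 16)
m(V) = 2*V*(-211 + V) (m(V) = (-211 + V)*(2*V) = 2*V*(-211 + V))
-293 - m(a(o, 4*2)) = -293 - 2*(16 + 4*2)*(-211 + (16 + 4*2)) = -293 - 2*(16 + 8)*(-211 + (16 + 8)) = -293 - 2*24*(-211 + 24) = -293 - 2*24*(-187) = -293 - 1*(-8976) = -293 + 8976 = 8683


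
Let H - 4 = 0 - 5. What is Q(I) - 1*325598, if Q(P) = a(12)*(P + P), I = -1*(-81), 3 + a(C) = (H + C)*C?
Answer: -304700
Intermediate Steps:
H = -1 (H = 4 + (0 - 5) = 4 - 5 = -1)
a(C) = -3 + C*(-1 + C) (a(C) = -3 + (-1 + C)*C = -3 + C*(-1 + C))
I = 81
Q(P) = 258*P (Q(P) = (-3 + 12² - 1*12)*(P + P) = (-3 + 144 - 12)*(2*P) = 129*(2*P) = 258*P)
Q(I) - 1*325598 = 258*81 - 1*325598 = 20898 - 325598 = -304700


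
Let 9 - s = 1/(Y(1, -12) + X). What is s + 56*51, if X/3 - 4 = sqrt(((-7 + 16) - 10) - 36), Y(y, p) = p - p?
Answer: 455531/159 + I*sqrt(37)/159 ≈ 2865.0 + 0.038256*I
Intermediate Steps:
Y(y, p) = 0
X = 12 + 3*I*sqrt(37) (X = 12 + 3*sqrt(((-7 + 16) - 10) - 36) = 12 + 3*sqrt((9 - 10) - 36) = 12 + 3*sqrt(-1 - 36) = 12 + 3*sqrt(-37) = 12 + 3*(I*sqrt(37)) = 12 + 3*I*sqrt(37) ≈ 12.0 + 18.248*I)
s = 9 - 1/(12 + 3*I*sqrt(37)) (s = 9 - 1/(0 + (12 + 3*I*sqrt(37))) = 9 - 1/(12 + 3*I*sqrt(37)) ≈ 8.9748 + 0.038256*I)
s + 56*51 = (1427/159 + I*sqrt(37)/159) + 56*51 = (1427/159 + I*sqrt(37)/159) + 2856 = 455531/159 + I*sqrt(37)/159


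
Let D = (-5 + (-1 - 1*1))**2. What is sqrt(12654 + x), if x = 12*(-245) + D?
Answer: sqrt(9763) ≈ 98.808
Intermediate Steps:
D = 49 (D = (-5 + (-1 - 1))**2 = (-5 - 2)**2 = (-7)**2 = 49)
x = -2891 (x = 12*(-245) + 49 = -2940 + 49 = -2891)
sqrt(12654 + x) = sqrt(12654 - 2891) = sqrt(9763)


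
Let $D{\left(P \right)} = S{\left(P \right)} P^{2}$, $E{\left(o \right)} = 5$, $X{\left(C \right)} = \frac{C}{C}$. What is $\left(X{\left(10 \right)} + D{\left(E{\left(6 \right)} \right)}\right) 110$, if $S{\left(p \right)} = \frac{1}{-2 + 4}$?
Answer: $1485$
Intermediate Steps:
$S{\left(p \right)} = \frac{1}{2}$
$X{\left(C \right)} = 1$
$D{\left(P \right)} = \frac{P^{2}}{2}$
$\left(X{\left(10 \right)} + D{\left(E{\left(6 \right)} \right)}\right) 110 = \left(1 + \frac{5^{2}}{2}\right) 110 = \left(1 + \frac{1}{2} \cdot 25\right) 110 = \left(1 + \frac{25}{2}\right) 110 = \frac{27}{2} \cdot 110 = 1485$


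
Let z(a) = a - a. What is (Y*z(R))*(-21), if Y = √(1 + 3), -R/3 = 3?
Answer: 0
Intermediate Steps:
R = -9 (R = -3*3 = -9)
z(a) = 0
Y = 2 (Y = √4 = 2)
(Y*z(R))*(-21) = (2*0)*(-21) = 0*(-21) = 0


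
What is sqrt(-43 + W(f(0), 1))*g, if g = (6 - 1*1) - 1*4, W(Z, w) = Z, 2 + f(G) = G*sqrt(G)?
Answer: 3*I*sqrt(5) ≈ 6.7082*I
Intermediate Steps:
f(G) = -2 + G**(3/2) (f(G) = -2 + G*sqrt(G) = -2 + G**(3/2))
g = 1 (g = (6 - 1) - 4 = 5 - 4 = 1)
sqrt(-43 + W(f(0), 1))*g = sqrt(-43 + (-2 + 0**(3/2)))*1 = sqrt(-43 + (-2 + 0))*1 = sqrt(-43 - 2)*1 = sqrt(-45)*1 = (3*I*sqrt(5))*1 = 3*I*sqrt(5)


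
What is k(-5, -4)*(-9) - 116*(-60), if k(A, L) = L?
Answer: 6996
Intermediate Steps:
k(-5, -4)*(-9) - 116*(-60) = -4*(-9) - 116*(-60) = 36 + 6960 = 6996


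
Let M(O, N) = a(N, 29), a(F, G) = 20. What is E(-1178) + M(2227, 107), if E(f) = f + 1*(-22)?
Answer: -1180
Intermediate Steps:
M(O, N) = 20
E(f) = -22 + f (E(f) = f - 22 = -22 + f)
E(-1178) + M(2227, 107) = (-22 - 1178) + 20 = -1200 + 20 = -1180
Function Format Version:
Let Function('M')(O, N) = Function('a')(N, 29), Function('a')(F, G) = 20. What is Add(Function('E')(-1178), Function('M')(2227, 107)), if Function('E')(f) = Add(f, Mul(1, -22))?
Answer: -1180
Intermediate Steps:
Function('M')(O, N) = 20
Function('E')(f) = Add(-22, f) (Function('E')(f) = Add(f, -22) = Add(-22, f))
Add(Function('E')(-1178), Function('M')(2227, 107)) = Add(Add(-22, -1178), 20) = Add(-1200, 20) = -1180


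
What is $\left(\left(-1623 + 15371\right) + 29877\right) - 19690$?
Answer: $23935$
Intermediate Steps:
$\left(\left(-1623 + 15371\right) + 29877\right) - 19690 = \left(13748 + 29877\right) - 19690 = 43625 - 19690 = 23935$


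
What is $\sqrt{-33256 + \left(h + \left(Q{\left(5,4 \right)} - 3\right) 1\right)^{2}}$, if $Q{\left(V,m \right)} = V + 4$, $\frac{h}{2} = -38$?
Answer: $2 i \sqrt{7089} \approx 168.39 i$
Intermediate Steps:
$h = -76$ ($h = 2 \left(-38\right) = -76$)
$Q{\left(V,m \right)} = 4 + V$
$\sqrt{-33256 + \left(h + \left(Q{\left(5,4 \right)} - 3\right) 1\right)^{2}} = \sqrt{-33256 + \left(-76 + \left(\left(4 + 5\right) - 3\right) 1\right)^{2}} = \sqrt{-33256 + \left(-76 + \left(9 - 3\right) 1\right)^{2}} = \sqrt{-33256 + \left(-76 + 6 \cdot 1\right)^{2}} = \sqrt{-33256 + \left(-76 + 6\right)^{2}} = \sqrt{-33256 + \left(-70\right)^{2}} = \sqrt{-33256 + 4900} = \sqrt{-28356} = 2 i \sqrt{7089}$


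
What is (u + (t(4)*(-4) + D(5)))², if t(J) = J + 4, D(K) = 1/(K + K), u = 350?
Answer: 10118761/100 ≈ 1.0119e+5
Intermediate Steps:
D(K) = 1/(2*K)
t(J) = 4 + J
(u + (t(4)*(-4) + D(5)))² = (350 + ((4 + 4)*(-4) + (½)/5))² = (350 + (8*(-4) + (½)*(⅕)))² = (350 + (-32 + ⅒))² = (350 - 319/10)² = (3181/10)² = 10118761/100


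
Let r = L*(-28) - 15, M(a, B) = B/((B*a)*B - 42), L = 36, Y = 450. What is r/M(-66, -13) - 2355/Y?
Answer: -343607281/390 ≈ -8.8104e+5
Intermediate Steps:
M(a, B) = B/(-42 + a*B²) (M(a, B) = B/(a*B² - 42) = B/(-42 + a*B²))
r = -1023 (r = 36*(-28) - 15 = -1008 - 15 = -1023)
r/M(-66, -13) - 2355/Y = -1023/((-13/(-42 - 66*(-13)²))) - 2355/450 = -1023/((-13/(-42 - 66*169))) - 2355*1/450 = -1023/((-13/(-42 - 11154))) - 157/30 = -1023/((-13/(-11196))) - 157/30 = -1023/((-13*(-1/11196))) - 157/30 = -1023/13/11196 - 157/30 = -1023*11196/13 - 157/30 = -11453508/13 - 157/30 = -343607281/390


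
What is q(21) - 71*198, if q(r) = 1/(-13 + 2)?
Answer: -154639/11 ≈ -14058.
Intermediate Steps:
q(r) = -1/11 (q(r) = 1/(-11) = -1/11)
q(21) - 71*198 = -1/11 - 71*198 = -1/11 - 14058 = -154639/11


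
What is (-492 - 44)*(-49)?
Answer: 26264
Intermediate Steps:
(-492 - 44)*(-49) = -536*(-49) = 26264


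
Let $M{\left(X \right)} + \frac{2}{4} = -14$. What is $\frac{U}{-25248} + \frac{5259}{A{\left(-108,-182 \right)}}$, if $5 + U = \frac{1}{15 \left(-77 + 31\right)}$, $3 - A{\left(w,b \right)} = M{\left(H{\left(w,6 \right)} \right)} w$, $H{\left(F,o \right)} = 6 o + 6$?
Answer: $- \frac{30537425389}{9076403520} \approx -3.3645$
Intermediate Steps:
$H{\left(F,o \right)} = 6 + 6 o$
$M{\left(X \right)} = - \frac{29}{2}$ ($M{\left(X \right)} = - \frac{1}{2} - 14 = - \frac{29}{2}$)
$A{\left(w,b \right)} = 3 + \frac{29 w}{2}$ ($A{\left(w,b \right)} = 3 - - \frac{29 w}{2} = 3 + \frac{29 w}{2}$)
$U = - \frac{3451}{690}$ ($U = -5 + \frac{1}{15 \left(-77 + 31\right)} = -5 + \frac{1}{15 \left(-46\right)} = -5 + \frac{1}{-690} = -5 - \frac{1}{690} = - \frac{3451}{690} \approx -5.0014$)
$\frac{U}{-25248} + \frac{5259}{A{\left(-108,-182 \right)}} = - \frac{3451}{690 \left(-25248\right)} + \frac{5259}{3 + \frac{29}{2} \left(-108\right)} = \left(- \frac{3451}{690}\right) \left(- \frac{1}{25248}\right) + \frac{5259}{3 - 1566} = \frac{3451}{17421120} + \frac{5259}{-1563} = \frac{3451}{17421120} + 5259 \left(- \frac{1}{1563}\right) = \frac{3451}{17421120} - \frac{1753}{521} = - \frac{30537425389}{9076403520}$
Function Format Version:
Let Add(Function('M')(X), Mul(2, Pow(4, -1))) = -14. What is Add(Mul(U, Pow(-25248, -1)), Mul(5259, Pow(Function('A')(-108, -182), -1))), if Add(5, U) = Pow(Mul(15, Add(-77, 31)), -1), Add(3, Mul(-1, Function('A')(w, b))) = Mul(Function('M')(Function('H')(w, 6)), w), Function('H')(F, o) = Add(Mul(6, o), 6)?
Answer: Rational(-30537425389, 9076403520) ≈ -3.3645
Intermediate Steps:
Function('H')(F, o) = Add(6, Mul(6, o))
Function('M')(X) = Rational(-29, 2) (Function('M')(X) = Add(Rational(-1, 2), -14) = Rational(-29, 2))
Function('A')(w, b) = Add(3, Mul(Rational(29, 2), w)) (Function('A')(w, b) = Add(3, Mul(-1, Mul(Rational(-29, 2), w))) = Add(3, Mul(Rational(29, 2), w)))
U = Rational(-3451, 690) (U = Add(-5, Pow(Mul(15, Add(-77, 31)), -1)) = Add(-5, Pow(Mul(15, -46), -1)) = Add(-5, Pow(-690, -1)) = Add(-5, Rational(-1, 690)) = Rational(-3451, 690) ≈ -5.0014)
Add(Mul(U, Pow(-25248, -1)), Mul(5259, Pow(Function('A')(-108, -182), -1))) = Add(Mul(Rational(-3451, 690), Pow(-25248, -1)), Mul(5259, Pow(Add(3, Mul(Rational(29, 2), -108)), -1))) = Add(Mul(Rational(-3451, 690), Rational(-1, 25248)), Mul(5259, Pow(Add(3, -1566), -1))) = Add(Rational(3451, 17421120), Mul(5259, Pow(-1563, -1))) = Add(Rational(3451, 17421120), Mul(5259, Rational(-1, 1563))) = Add(Rational(3451, 17421120), Rational(-1753, 521)) = Rational(-30537425389, 9076403520)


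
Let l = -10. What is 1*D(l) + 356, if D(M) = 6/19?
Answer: 6770/19 ≈ 356.32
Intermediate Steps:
D(M) = 6/19 (D(M) = 6*(1/19) = 6/19)
1*D(l) + 356 = 1*(6/19) + 356 = 6/19 + 356 = 6770/19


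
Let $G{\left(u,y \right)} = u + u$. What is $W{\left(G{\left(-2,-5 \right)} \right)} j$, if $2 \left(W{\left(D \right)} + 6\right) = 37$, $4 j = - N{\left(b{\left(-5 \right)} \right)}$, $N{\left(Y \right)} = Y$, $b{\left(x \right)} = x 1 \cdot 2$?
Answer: $\frac{125}{4} \approx 31.25$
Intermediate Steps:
$b{\left(x \right)} = 2 x$ ($b{\left(x \right)} = x 2 = 2 x$)
$G{\left(u,y \right)} = 2 u$
$j = \frac{5}{2}$ ($j = \frac{\left(-1\right) 2 \left(-5\right)}{4} = \frac{\left(-1\right) \left(-10\right)}{4} = \frac{1}{4} \cdot 10 = \frac{5}{2} \approx 2.5$)
$W{\left(D \right)} = \frac{25}{2}$ ($W{\left(D \right)} = -6 + \frac{1}{2} \cdot 37 = -6 + \frac{37}{2} = \frac{25}{2}$)
$W{\left(G{\left(-2,-5 \right)} \right)} j = \frac{25}{2} \cdot \frac{5}{2} = \frac{125}{4}$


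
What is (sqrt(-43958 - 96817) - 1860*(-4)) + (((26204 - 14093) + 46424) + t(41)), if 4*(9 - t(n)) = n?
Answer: 263895/4 + 5*I*sqrt(5631) ≈ 65974.0 + 375.2*I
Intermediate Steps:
t(n) = 9 - n/4
(sqrt(-43958 - 96817) - 1860*(-4)) + (((26204 - 14093) + 46424) + t(41)) = (sqrt(-43958 - 96817) - 1860*(-4)) + (((26204 - 14093) + 46424) + (9 - 1/4*41)) = (sqrt(-140775) + 7440) + ((12111 + 46424) + (9 - 41/4)) = (5*I*sqrt(5631) + 7440) + (58535 - 5/4) = (7440 + 5*I*sqrt(5631)) + 234135/4 = 263895/4 + 5*I*sqrt(5631)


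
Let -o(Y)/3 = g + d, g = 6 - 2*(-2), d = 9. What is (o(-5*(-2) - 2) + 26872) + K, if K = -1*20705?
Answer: 6110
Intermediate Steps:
g = 10 (g = 6 + 4 = 10)
o(Y) = -57 (o(Y) = -3*(10 + 9) = -3*19 = -57)
K = -20705
(o(-5*(-2) - 2) + 26872) + K = (-57 + 26872) - 20705 = 26815 - 20705 = 6110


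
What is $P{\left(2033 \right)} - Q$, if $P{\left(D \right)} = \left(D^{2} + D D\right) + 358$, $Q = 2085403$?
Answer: $6181133$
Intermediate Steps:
$P{\left(D \right)} = 358 + 2 D^{2}$ ($P{\left(D \right)} = \left(D^{2} + D^{2}\right) + 358 = 2 D^{2} + 358 = 358 + 2 D^{2}$)
$P{\left(2033 \right)} - Q = \left(358 + 2 \cdot 2033^{2}\right) - 2085403 = \left(358 + 2 \cdot 4133089\right) - 2085403 = \left(358 + 8266178\right) - 2085403 = 8266536 - 2085403 = 6181133$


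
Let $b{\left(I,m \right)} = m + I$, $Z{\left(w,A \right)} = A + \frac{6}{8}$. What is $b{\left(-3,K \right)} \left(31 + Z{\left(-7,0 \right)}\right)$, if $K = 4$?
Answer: $\frac{127}{4} \approx 31.75$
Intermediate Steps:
$Z{\left(w,A \right)} = \frac{3}{4} + A$ ($Z{\left(w,A \right)} = A + 6 \cdot \frac{1}{8} = A + \frac{3}{4} = \frac{3}{4} + A$)
$b{\left(I,m \right)} = I + m$
$b{\left(-3,K \right)} \left(31 + Z{\left(-7,0 \right)}\right) = \left(-3 + 4\right) \left(31 + \left(\frac{3}{4} + 0\right)\right) = 1 \left(31 + \frac{3}{4}\right) = 1 \cdot \frac{127}{4} = \frac{127}{4}$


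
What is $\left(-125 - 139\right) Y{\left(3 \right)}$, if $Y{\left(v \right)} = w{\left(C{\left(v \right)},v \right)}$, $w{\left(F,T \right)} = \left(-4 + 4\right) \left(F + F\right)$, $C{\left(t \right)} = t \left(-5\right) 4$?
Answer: $0$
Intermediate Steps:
$C{\left(t \right)} = - 20 t$ ($C{\left(t \right)} = - 5 t 4 = - 20 t$)
$w{\left(F,T \right)} = 0$ ($w{\left(F,T \right)} = 0 \cdot 2 F = 0$)
$Y{\left(v \right)} = 0$
$\left(-125 - 139\right) Y{\left(3 \right)} = \left(-125 - 139\right) 0 = \left(-264\right) 0 = 0$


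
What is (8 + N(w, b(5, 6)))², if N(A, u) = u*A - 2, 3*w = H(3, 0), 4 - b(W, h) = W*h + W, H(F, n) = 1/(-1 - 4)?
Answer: 14641/225 ≈ 65.071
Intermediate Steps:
H(F, n) = -⅕ (H(F, n) = 1/(-5) = -⅕)
b(W, h) = 4 - W - W*h (b(W, h) = 4 - (W*h + W) = 4 - (W + W*h) = 4 + (-W - W*h) = 4 - W - W*h)
w = -1/15 (w = (⅓)*(-⅕) = -1/15 ≈ -0.066667)
N(A, u) = -2 + A*u (N(A, u) = A*u - 2 = -2 + A*u)
(8 + N(w, b(5, 6)))² = (8 + (-2 - (4 - 1*5 - 1*5*6)/15))² = (8 + (-2 - (4 - 5 - 30)/15))² = (8 + (-2 - 1/15*(-31)))² = (8 + (-2 + 31/15))² = (8 + 1/15)² = (121/15)² = 14641/225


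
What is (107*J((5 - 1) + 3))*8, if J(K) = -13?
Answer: -11128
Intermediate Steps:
(107*J((5 - 1) + 3))*8 = (107*(-13))*8 = -1391*8 = -11128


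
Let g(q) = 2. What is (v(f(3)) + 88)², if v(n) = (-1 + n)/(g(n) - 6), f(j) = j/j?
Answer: 7744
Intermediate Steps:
f(j) = 1
v(n) = ¼ - n/4 (v(n) = (-1 + n)/(2 - 6) = (-1 + n)/(-4) = (-1 + n)*(-¼) = ¼ - n/4)
(v(f(3)) + 88)² = ((¼ - ¼*1) + 88)² = ((¼ - ¼) + 88)² = (0 + 88)² = 88² = 7744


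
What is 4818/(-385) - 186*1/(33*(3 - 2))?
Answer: -6988/385 ≈ -18.151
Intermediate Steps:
4818/(-385) - 186*1/(33*(3 - 2)) = 4818*(-1/385) - 186/(1*33) = -438/35 - 186/33 = -438/35 - 186*1/33 = -438/35 - 62/11 = -6988/385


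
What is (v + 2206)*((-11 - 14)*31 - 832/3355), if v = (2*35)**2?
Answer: -1680218222/305 ≈ -5.5089e+6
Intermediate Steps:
v = 4900 (v = 70**2 = 4900)
(v + 2206)*((-11 - 14)*31 - 832/3355) = (4900 + 2206)*((-11 - 14)*31 - 832/3355) = 7106*(-25*31 - 832*1/3355) = 7106*(-775 - 832/3355) = 7106*(-2600957/3355) = -1680218222/305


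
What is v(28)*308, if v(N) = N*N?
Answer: 241472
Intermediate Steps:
v(N) = N²
v(28)*308 = 28²*308 = 784*308 = 241472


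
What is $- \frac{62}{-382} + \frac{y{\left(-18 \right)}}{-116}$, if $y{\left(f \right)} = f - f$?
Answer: $\frac{31}{191} \approx 0.1623$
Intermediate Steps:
$y{\left(f \right)} = 0$
$- \frac{62}{-382} + \frac{y{\left(-18 \right)}}{-116} = - \frac{62}{-382} + \frac{0}{-116} = \left(-62\right) \left(- \frac{1}{382}\right) + 0 \left(- \frac{1}{116}\right) = \frac{31}{191} + 0 = \frac{31}{191}$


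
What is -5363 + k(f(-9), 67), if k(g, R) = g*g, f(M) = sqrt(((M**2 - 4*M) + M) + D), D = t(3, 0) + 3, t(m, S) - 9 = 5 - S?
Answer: -5238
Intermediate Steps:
t(m, S) = 14 - S (t(m, S) = 9 + (5 - S) = 14 - S)
D = 17 (D = (14 - 1*0) + 3 = (14 + 0) + 3 = 14 + 3 = 17)
f(M) = sqrt(17 + M**2 - 3*M) (f(M) = sqrt(((M**2 - 4*M) + M) + 17) = sqrt((M**2 - 3*M) + 17) = sqrt(17 + M**2 - 3*M))
k(g, R) = g**2
-5363 + k(f(-9), 67) = -5363 + (sqrt(17 + (-9)**2 - 3*(-9)))**2 = -5363 + (sqrt(17 + 81 + 27))**2 = -5363 + (sqrt(125))**2 = -5363 + (5*sqrt(5))**2 = -5363 + 125 = -5238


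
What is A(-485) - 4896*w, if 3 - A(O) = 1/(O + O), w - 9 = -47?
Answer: 180469471/970 ≈ 1.8605e+5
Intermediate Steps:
w = -38 (w = 9 - 47 = -38)
A(O) = 3 - 1/(2*O) (A(O) = 3 - 1/(O + O) = 3 - 1/(2*O))
A(-485) - 4896*w = (3 - ½/(-485)) - 4896*(-38) = (3 - ½*(-1/485)) + 186048 = (3 + 1/970) + 186048 = 2911/970 + 186048 = 180469471/970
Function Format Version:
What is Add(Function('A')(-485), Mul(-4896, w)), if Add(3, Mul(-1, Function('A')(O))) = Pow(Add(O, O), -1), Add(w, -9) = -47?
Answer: Rational(180469471, 970) ≈ 1.8605e+5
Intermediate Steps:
w = -38 (w = Add(9, -47) = -38)
Function('A')(O) = Add(3, Mul(Rational(-1, 2), Pow(O, -1))) (Function('A')(O) = Add(3, Mul(-1, Pow(Add(O, O), -1))) = Add(3, Mul(-1, Pow(Mul(2, O), -1))) = Add(3, Mul(-1, Mul(Rational(1, 2), Pow(O, -1)))) = Add(3, Mul(Rational(-1, 2), Pow(O, -1))))
Add(Function('A')(-485), Mul(-4896, w)) = Add(Add(3, Mul(Rational(-1, 2), Pow(-485, -1))), Mul(-4896, -38)) = Add(Add(3, Mul(Rational(-1, 2), Rational(-1, 485))), 186048) = Add(Add(3, Rational(1, 970)), 186048) = Add(Rational(2911, 970), 186048) = Rational(180469471, 970)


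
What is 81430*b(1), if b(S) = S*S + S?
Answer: 162860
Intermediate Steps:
b(S) = S + S² (b(S) = S² + S = S + S²)
81430*b(1) = 81430*(1*(1 + 1)) = 81430*(1*2) = 81430*2 = 162860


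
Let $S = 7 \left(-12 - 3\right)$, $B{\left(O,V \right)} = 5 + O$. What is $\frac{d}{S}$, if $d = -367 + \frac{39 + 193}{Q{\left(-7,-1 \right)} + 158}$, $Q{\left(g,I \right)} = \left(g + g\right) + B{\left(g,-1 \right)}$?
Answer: $\frac{8647}{2485} \approx 3.4797$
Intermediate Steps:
$S = -105$ ($S = 7 \left(-15\right) = -105$)
$Q{\left(g,I \right)} = 5 + 3 g$ ($Q{\left(g,I \right)} = \left(g + g\right) + \left(5 + g\right) = 2 g + \left(5 + g\right) = 5 + 3 g$)
$d = - \frac{25941}{71}$ ($d = -367 + \frac{39 + 193}{\left(5 + 3 \left(-7\right)\right) + 158} = -367 + \frac{232}{\left(5 - 21\right) + 158} = -367 + \frac{232}{-16 + 158} = -367 + \frac{232}{142} = -367 + 232 \cdot \frac{1}{142} = -367 + \frac{116}{71} = - \frac{25941}{71} \approx -365.37$)
$\frac{d}{S} = - \frac{25941}{71 \left(-105\right)} = \left(- \frac{25941}{71}\right) \left(- \frac{1}{105}\right) = \frac{8647}{2485}$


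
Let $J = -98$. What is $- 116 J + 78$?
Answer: $11446$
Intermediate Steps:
$- 116 J + 78 = \left(-116\right) \left(-98\right) + 78 = 11368 + 78 = 11446$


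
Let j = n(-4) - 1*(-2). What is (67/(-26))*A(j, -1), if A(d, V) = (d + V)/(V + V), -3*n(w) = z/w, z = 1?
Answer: 67/48 ≈ 1.3958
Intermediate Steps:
n(w) = -1/(3*w)
j = 25/12 (j = -⅓/(-4) - 1*(-2) = -⅓*(-¼) + 2 = 1/12 + 2 = 25/12 ≈ 2.0833)
A(d, V) = (V + d)/(2*V) (A(d, V) = (V + d)/((2*V)) = (V + d)*(1/(2*V)) = (V + d)/(2*V))
(67/(-26))*A(j, -1) = (67/(-26))*((½)*(-1 + 25/12)/(-1)) = (67*(-1/26))*((½)*(-1)*(13/12)) = -67/26*(-13/24) = 67/48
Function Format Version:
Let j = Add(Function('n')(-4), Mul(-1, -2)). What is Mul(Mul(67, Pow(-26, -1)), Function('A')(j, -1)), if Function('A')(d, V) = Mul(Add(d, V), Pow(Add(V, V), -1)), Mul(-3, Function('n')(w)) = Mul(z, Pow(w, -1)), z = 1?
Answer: Rational(67, 48) ≈ 1.3958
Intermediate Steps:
Function('n')(w) = Mul(Rational(-1, 3), Pow(w, -1)) (Function('n')(w) = Mul(Rational(-1, 3), Mul(1, Pow(w, -1))) = Mul(Rational(-1, 3), Pow(w, -1)))
j = Rational(25, 12) (j = Add(Mul(Rational(-1, 3), Pow(-4, -1)), Mul(-1, -2)) = Add(Mul(Rational(-1, 3), Rational(-1, 4)), 2) = Add(Rational(1, 12), 2) = Rational(25, 12) ≈ 2.0833)
Function('A')(d, V) = Mul(Rational(1, 2), Pow(V, -1), Add(V, d)) (Function('A')(d, V) = Mul(Add(V, d), Pow(Mul(2, V), -1)) = Mul(Add(V, d), Mul(Rational(1, 2), Pow(V, -1))) = Mul(Rational(1, 2), Pow(V, -1), Add(V, d)))
Mul(Mul(67, Pow(-26, -1)), Function('A')(j, -1)) = Mul(Mul(67, Pow(-26, -1)), Mul(Rational(1, 2), Pow(-1, -1), Add(-1, Rational(25, 12)))) = Mul(Mul(67, Rational(-1, 26)), Mul(Rational(1, 2), -1, Rational(13, 12))) = Mul(Rational(-67, 26), Rational(-13, 24)) = Rational(67, 48)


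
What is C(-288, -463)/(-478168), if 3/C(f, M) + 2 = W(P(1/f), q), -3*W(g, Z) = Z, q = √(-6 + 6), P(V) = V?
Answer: 3/956336 ≈ 3.1370e-6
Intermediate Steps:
q = 0 (q = √0 = 0)
W(g, Z) = -Z/3
C(f, M) = -3/2 (C(f, M) = 3/(-2 - ⅓*0) = 3/(-2 + 0) = 3/(-2) = 3*(-½) = -3/2)
C(-288, -463)/(-478168) = -3/2/(-478168) = -3/2*(-1/478168) = 3/956336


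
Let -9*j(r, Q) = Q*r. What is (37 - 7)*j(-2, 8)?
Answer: 160/3 ≈ 53.333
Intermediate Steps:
j(r, Q) = -Q*r/9
(37 - 7)*j(-2, 8) = (37 - 7)*(-1/9*8*(-2)) = 30*(16/9) = 160/3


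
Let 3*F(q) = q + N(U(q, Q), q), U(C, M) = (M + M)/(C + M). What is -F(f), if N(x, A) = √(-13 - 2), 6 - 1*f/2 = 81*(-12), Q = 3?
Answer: -652 - I*√15/3 ≈ -652.0 - 1.291*I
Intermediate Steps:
f = 1956 (f = 12 - 162*(-12) = 12 - 2*(-972) = 12 + 1944 = 1956)
U(C, M) = 2*M/(C + M) (U(C, M) = (2*M)/(C + M) = 2*M/(C + M))
N(x, A) = I*√15 (N(x, A) = √(-15) = I*√15)
F(q) = q/3 + I*√15/3 (F(q) = (q + I*√15)/3 = q/3 + I*√15/3)
-F(f) = -((⅓)*1956 + I*√15/3) = -(652 + I*√15/3) = -652 - I*√15/3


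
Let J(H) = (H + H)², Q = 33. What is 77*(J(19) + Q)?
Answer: 113729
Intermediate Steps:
J(H) = 4*H² (J(H) = (2*H)² = 4*H²)
77*(J(19) + Q) = 77*(4*19² + 33) = 77*(4*361 + 33) = 77*(1444 + 33) = 77*1477 = 113729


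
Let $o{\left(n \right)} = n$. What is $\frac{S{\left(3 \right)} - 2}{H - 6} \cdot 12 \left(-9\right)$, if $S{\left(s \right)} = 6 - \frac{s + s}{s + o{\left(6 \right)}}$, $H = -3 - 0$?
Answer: $40$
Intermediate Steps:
$H = -3$ ($H = -3 + 0 = -3$)
$S{\left(s \right)} = 6 - \frac{2 s}{6 + s}$ ($S{\left(s \right)} = 6 - \frac{s + s}{s + 6} = 6 - \frac{2 s}{6 + s}$)
$\frac{S{\left(3 \right)} - 2}{H - 6} \cdot 12 \left(-9\right) = \frac{\frac{4 \left(9 + 3\right)}{6 + 3} - 2}{-3 - 6} \cdot 12 \left(-9\right) = \frac{4 \cdot \frac{1}{9} \cdot 12 - 2}{-9} \cdot 12 \left(-9\right) = \left(4 \cdot \frac{1}{9} \cdot 12 - 2\right) \left(- \frac{1}{9}\right) 12 \left(-9\right) = \left(\frac{16}{3} - 2\right) \left(- \frac{1}{9}\right) 12 \left(-9\right) = \frac{10}{3} \left(- \frac{1}{9}\right) 12 \left(-9\right) = \left(- \frac{10}{27}\right) 12 \left(-9\right) = \left(- \frac{40}{9}\right) \left(-9\right) = 40$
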